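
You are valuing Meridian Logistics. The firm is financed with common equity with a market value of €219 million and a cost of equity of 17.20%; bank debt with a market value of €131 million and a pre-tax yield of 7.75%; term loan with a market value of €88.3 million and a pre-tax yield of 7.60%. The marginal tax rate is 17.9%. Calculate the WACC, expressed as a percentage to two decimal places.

Total capital V = 219 + 131 + 88.3 = 438.3.
Equity: weight = 219/438.3 = 0.4997; cost = 17.2%.
Bank debt: weight = 131/438.3 = 0.2989; after-tax cost = 7.75% × (1 − 17.9%) = 6.3627%.
Term loan: weight = 88.3/438.3 = 0.2015; after-tax cost = 7.6% × (1 − 17.9%) = 6.2396%.
WACC = 0.4997 × 17.2000% + 0.2989 × 6.3627% + 0.2015 × 6.2396% = 11.7529%.

11.75%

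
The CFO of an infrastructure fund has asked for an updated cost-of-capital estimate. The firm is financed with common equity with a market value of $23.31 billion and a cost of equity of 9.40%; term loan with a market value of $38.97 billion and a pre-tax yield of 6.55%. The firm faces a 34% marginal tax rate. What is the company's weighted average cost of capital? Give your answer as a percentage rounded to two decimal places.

Total capital V = 23.31 + 38.97 = 62.28.
Equity: weight = 23.31/62.28 = 0.3743; cost = 9.4%.
Term loan: weight = 38.97/62.28 = 0.6257; after-tax cost = 6.55% × (1 − 34%) = 4.3230%.
WACC = 0.3743 × 9.4000% + 0.6257 × 4.3230% = 6.2232%.

6.22%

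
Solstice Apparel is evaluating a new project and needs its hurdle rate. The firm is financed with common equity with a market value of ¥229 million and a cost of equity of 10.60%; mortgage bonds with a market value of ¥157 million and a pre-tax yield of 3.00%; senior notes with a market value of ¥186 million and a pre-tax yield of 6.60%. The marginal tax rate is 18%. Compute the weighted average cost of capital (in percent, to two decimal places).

6.68%

Total capital V = 229 + 157 + 186 = 572.
Equity: weight = 229/572 = 0.4003; cost = 10.6%.
Mortgage bonds: weight = 157/572 = 0.2745; after-tax cost = 3% × (1 − 18%) = 2.4600%.
Senior notes: weight = 186/572 = 0.3252; after-tax cost = 6.6% × (1 − 18%) = 5.4120%.
WACC = 0.4003 × 10.6000% + 0.2745 × 2.4600% + 0.3252 × 5.4120% = 6.6788%.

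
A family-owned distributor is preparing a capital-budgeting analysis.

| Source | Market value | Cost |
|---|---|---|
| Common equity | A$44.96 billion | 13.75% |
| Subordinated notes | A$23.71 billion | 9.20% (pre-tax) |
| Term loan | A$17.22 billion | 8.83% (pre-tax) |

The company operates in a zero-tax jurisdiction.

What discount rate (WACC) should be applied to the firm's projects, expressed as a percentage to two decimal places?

Total capital V = 44.96 + 23.71 + 17.22 = 85.89.
Equity: weight = 44.96/85.89 = 0.5235; cost = 13.75%.
Subordinated notes: weight = 23.71/85.89 = 0.2761; after-tax cost = 9.2% × (1 − 0%) = 9.2000%.
Term loan: weight = 17.22/85.89 = 0.2005; after-tax cost = 8.83% × (1 − 0%) = 8.8300%.
WACC = 0.5235 × 13.7500% + 0.2761 × 9.2000% + 0.2005 × 8.8300% = 11.5076%.

11.51%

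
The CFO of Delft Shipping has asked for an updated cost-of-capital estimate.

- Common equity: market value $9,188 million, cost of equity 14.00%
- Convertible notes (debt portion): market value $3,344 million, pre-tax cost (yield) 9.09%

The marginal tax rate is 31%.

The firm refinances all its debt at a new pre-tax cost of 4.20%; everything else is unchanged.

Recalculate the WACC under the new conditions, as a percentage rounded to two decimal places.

After the change:
Total capital V = 9188 + 3344 = 12532.
Equity: weight = 9188/12532 = 0.7332; cost = 14%.
Convertible notes (debt portion): weight = 3344/12532 = 0.2668; after-tax cost = 4.2% × (1 − 31%) = 2.8980%.
WACC = 0.7332 × 14.0000% + 0.2668 × 2.8980% = 11.0376%.

11.04%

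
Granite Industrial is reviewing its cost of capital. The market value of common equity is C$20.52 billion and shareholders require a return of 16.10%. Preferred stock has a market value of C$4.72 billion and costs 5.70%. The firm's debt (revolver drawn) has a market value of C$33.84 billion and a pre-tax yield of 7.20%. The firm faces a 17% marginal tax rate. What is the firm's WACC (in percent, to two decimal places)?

9.47%

Total capital V = 20.52 + 4.72 + 33.84 = 59.08.
Equity: weight = 20.52/59.08 = 0.3473; cost = 16.1%.
Preferred: weight = 4.72/59.08 = 0.0799; cost = 5.7%.
Revolver drawn: weight = 33.84/59.08 = 0.5728; after-tax cost = 7.2% × (1 − 17%) = 5.9760%.
WACC = 0.3473 × 16.1000% + 0.0799 × 5.7000% + 0.5728 × 5.9760% = 9.4703%.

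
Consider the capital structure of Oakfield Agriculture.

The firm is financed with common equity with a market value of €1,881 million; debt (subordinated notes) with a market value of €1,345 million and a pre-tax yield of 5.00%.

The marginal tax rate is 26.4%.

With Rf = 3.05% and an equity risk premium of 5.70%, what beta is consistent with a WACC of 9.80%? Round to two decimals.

1.95

Total capital V = 1881 + 1345 = 3226.
Equity weight = 1881/3226 = 0.5831.
Subordinated notes weight = 1345/3226 = 0.4169.
Debt contribution = 0.4169 × 5% × (1 − 26.4%) = 1.5343%.
Required equity contribution = 9.8% − 1.5343% = 8.2657%  ⇒  Re = 14.1761%.
CAPM: 14.1761% = 3.05% + β × 5.7%  ⇒  β = 1.9519.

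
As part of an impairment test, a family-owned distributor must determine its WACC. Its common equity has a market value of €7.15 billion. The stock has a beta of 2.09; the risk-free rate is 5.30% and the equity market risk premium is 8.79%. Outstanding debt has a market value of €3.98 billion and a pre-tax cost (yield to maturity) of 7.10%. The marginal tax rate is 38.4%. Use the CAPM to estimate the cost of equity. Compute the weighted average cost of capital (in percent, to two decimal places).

16.77%

Cost of equity via CAPM: Re = 5.3% + 2.09 × 8.79% = 23.6711%.
Total capital V = 7.15 + 3.98 = 11.13.
Equity: weight = 7.15/11.13 = 0.6424; cost = 23.6711%.
Debt: weight = 3.98/11.13 = 0.3576; after-tax cost = 7.1% × (1 − 38.4%) = 4.3736%.
WACC = 0.6424 × 23.6711% + 0.3576 × 4.3736% = 16.7705%.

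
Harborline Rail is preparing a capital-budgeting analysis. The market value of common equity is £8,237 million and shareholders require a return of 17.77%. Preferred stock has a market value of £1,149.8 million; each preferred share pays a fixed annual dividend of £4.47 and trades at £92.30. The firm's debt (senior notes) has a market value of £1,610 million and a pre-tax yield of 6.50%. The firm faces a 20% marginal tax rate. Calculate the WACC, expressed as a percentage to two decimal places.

14.58%

Cost of preferred: Rp = 4.47 / 92.3 = 4.8429%.
Total capital V = 8237 + 1149.8 + 1610 = 10996.8.
Equity: weight = 8237/10996.8 = 0.7490; cost = 17.77%.
Preferred: weight = 1149.8/10996.8 = 0.1046; cost = 4.8429%.
Senior notes: weight = 1610/10996.8 = 0.1464; after-tax cost = 6.5% × (1 − 20%) = 5.2000%.
WACC = 0.7490 × 17.7700% + 0.1046 × 4.8429% + 0.1464 × 5.2000% = 14.5780%.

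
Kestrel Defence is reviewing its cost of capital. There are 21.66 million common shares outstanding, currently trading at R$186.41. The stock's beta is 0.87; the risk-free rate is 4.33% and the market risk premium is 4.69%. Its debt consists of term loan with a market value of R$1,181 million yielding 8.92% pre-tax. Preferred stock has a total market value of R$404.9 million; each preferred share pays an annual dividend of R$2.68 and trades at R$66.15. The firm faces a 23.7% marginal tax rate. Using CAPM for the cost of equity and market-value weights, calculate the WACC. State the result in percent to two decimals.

Cost of equity via CAPM: Re = 4.33% + 0.87 × 4.69% = 8.4103%.
Cost of preferred: Rp = 2.68 / 66.15 = 4.0514%.
Market value of equity E = 186.41 × 21.66m = 4037.6406m.
Total capital V = 4037.6406 + 404.9 + 1181 = 5623.5406.
Equity: weight = 4037.6406/5623.5406 = 0.7180; cost = 8.4103%.
Preferred: weight = 404.9/5623.5406 = 0.0720; cost = 4.0514%.
Term loan: weight = 1181/5623.5406 = 0.2100; after-tax cost = 8.92% × (1 − 23.7%) = 6.8060%.
WACC = 0.7180 × 8.4103% + 0.0720 × 4.0514% + 0.2100 × 6.8060% = 7.7595%.

7.76%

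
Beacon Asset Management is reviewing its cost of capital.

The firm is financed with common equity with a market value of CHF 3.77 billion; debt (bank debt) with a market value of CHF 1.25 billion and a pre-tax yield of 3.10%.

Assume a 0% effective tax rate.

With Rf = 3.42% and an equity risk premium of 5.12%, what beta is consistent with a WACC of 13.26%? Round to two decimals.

Total capital V = 3.77 + 1.25 = 5.02.
Equity weight = 3.77/5.02 = 0.7510.
Bank debt weight = 1.25/5.02 = 0.2490.
Debt contribution = 0.2490 × 3.1% × (1 − 0%) = 0.7719%.
Required equity contribution = 13.26% − 0.7719% = 12.4881%  ⇒  Re = 16.6287%.
CAPM: 16.6287% = 3.42% + β × 5.12%  ⇒  β = 2.5798.

2.58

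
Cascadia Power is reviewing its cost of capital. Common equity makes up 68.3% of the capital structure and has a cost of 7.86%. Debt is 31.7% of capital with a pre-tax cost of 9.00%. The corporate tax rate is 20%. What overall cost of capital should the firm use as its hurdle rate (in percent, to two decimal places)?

After-tax cost of debt = 9% × (1 − 20%) = 7.2000%.
WACC = 0.683 × 7.8600% + 0.317 × 7.2000% = 7.6508%.

7.65%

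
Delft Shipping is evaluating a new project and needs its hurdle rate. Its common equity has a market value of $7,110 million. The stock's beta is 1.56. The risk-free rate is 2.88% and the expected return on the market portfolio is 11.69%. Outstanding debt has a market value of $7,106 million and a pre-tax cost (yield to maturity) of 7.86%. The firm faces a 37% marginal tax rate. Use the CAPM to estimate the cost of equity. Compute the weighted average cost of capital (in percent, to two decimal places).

Market risk premium = 11.69% − 2.88% = 8.81%.
Cost of equity via CAPM: Re = 2.88% + 1.56 × 8.81% = 16.6236%.
Total capital V = 7110 + 7106 = 14216.
Equity: weight = 7110/14216 = 0.5001; cost = 16.6236%.
Debt: weight = 7106/14216 = 0.4999; after-tax cost = 7.86% × (1 − 37%) = 4.9518%.
WACC = 0.5001 × 16.6236% + 0.4999 × 4.9518% = 10.7893%.

10.79%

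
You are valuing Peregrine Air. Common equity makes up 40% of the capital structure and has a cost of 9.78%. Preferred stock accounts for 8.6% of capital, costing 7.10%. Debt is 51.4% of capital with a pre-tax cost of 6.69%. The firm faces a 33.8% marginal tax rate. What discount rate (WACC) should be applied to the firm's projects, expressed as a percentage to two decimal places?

6.80%

After-tax cost of debt = 6.69% × (1 − 33.8%) = 4.4288%.
WACC = 0.400 × 9.7800% + 0.086 × 7.1000% + 0.514 × 4.4288% = 6.7990%.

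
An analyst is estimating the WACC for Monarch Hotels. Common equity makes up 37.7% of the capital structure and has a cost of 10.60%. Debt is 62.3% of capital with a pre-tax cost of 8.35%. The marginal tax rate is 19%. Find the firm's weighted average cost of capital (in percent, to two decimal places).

After-tax cost of debt = 8.35% × (1 − 19%) = 6.7635%.
WACC = 0.377 × 10.6000% + 0.623 × 6.7635% = 8.2099%.

8.21%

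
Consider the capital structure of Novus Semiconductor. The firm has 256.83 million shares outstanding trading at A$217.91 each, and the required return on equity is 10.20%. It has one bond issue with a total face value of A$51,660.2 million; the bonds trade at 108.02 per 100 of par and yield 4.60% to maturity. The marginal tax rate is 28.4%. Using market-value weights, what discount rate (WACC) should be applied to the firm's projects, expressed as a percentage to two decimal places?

6.75%

Market value of equity E = 217.91 × 256.83m = 55965.8253m. Market value of debt D = 51660.2m × 108.02/100 = 55803.34804m.
Total capital V = 55965.8253 + 55803.34804 = 111769.17334.
Equity: weight = 55965.8253/111769.17334 = 0.5007; cost = 10.2%.
Bonds outstanding: weight = 55803.34804/111769.17334 = 0.4993; after-tax cost = 4.6% × (1 − 28.4%) = 3.2936%.
WACC = 0.5007 × 10.2000% + 0.4993 × 3.2936% = 6.7518%.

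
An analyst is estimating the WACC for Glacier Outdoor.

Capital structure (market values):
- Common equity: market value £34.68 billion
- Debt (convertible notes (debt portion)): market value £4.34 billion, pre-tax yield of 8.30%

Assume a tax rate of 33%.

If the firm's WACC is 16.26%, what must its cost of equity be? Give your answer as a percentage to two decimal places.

Total capital V = 34.68 + 4.34 = 39.02.
Equity weight = 34.68/39.02 = 0.8888.
Convertible notes (debt portion) weight = 4.34/39.02 = 0.1112.
Debt contribution = 0.1112 × 8.3% × (1 − 33%) = 0.6185%.
Required equity contribution = 16.26% − 0.6185% = 15.6415%.
Re = 15.6415% / 0.8888 = 17.5989%.

17.60%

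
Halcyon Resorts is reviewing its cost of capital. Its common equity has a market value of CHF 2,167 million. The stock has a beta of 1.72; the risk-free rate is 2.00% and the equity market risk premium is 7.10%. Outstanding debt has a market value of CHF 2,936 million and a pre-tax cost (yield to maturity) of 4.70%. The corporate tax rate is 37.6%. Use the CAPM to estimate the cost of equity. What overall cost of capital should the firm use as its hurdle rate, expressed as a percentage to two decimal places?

Cost of equity via CAPM: Re = 2.0% + 1.72 × 7.1% = 14.2120%.
Total capital V = 2167 + 2936 = 5103.
Equity: weight = 2167/5103 = 0.4247; cost = 14.212%.
Debt: weight = 2936/5103 = 0.5753; after-tax cost = 4.7% × (1 − 37.6%) = 2.9328%.
WACC = 0.4247 × 14.2120% + 0.5753 × 2.9328% = 7.7225%.

7.72%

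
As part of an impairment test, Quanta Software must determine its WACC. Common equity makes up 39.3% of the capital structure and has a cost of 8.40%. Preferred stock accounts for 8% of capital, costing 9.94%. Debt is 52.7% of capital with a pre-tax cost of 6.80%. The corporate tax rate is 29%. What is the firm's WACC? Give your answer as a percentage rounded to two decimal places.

After-tax cost of debt = 6.8% × (1 − 29%) = 4.8280%.
WACC = 0.393 × 8.4000% + 0.080 × 9.9400% + 0.527 × 4.8280% = 6.6408%.

6.64%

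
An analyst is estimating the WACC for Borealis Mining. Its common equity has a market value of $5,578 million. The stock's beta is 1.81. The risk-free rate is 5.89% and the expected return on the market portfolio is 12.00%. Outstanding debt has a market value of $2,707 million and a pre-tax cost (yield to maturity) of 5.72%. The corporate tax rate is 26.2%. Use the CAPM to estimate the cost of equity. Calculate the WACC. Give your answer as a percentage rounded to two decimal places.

12.79%

Market risk premium = 12.0% − 5.89% = 6.11%.
Cost of equity via CAPM: Re = 5.89% + 1.81 × 6.11% = 16.9491%.
Total capital V = 5578 + 2707 = 8285.
Equity: weight = 5578/8285 = 0.6733; cost = 16.9491%.
Debt: weight = 2707/8285 = 0.3267; after-tax cost = 5.72% × (1 − 26.2%) = 4.2214%.
WACC = 0.6733 × 16.9491% + 0.3267 × 4.2214% = 12.7905%.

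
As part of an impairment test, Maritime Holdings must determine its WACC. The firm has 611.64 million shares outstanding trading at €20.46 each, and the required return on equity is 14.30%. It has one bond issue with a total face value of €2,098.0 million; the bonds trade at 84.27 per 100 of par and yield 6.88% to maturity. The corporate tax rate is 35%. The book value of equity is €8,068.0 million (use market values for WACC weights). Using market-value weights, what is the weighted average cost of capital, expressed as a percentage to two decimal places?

Market value of equity E = 20.46 × 611.64m = 12514.1544m. Market value of debt D = 2098m × 84.27/100 = 1767.9846m.
Total capital V = 12514.1544 + 1767.9846 = 14282.139.
Equity: weight = 12514.1544/14282.139 = 0.8762; cost = 14.3%.
Bonds outstanding: weight = 1767.9846/14282.139 = 0.1238; after-tax cost = 6.88% × (1 − 35%) = 4.4720%.
WACC = 0.8762 × 14.3000% + 0.1238 × 4.4720% = 13.0834%.

13.08%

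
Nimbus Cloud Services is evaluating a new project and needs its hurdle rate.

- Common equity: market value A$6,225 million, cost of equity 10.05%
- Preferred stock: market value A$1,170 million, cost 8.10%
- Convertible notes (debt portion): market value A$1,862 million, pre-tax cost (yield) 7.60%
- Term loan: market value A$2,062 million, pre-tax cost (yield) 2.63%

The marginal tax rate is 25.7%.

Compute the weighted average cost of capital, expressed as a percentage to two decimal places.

Total capital V = 6225 + 1170 + 1862 + 2062 = 11319.
Equity: weight = 6225/11319 = 0.5500; cost = 10.05%.
Preferred: weight = 1170/11319 = 0.1034; cost = 8.1%.
Convertible notes (debt portion): weight = 1862/11319 = 0.1645; after-tax cost = 7.6% × (1 − 25.7%) = 5.6468%.
Term loan: weight = 2062/11319 = 0.1822; after-tax cost = 2.63% × (1 − 25.7%) = 1.9541%.
WACC = 0.5500 × 10.0500% + 0.1034 × 8.1000% + 0.1645 × 5.6468% + 0.1822 × 1.9541% = 7.6493%.

7.65%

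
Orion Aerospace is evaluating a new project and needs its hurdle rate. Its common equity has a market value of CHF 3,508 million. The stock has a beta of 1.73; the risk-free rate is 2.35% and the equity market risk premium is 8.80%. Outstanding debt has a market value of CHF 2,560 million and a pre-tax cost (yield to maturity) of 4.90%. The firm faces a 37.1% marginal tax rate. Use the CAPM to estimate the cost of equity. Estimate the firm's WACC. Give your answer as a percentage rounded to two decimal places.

Cost of equity via CAPM: Re = 2.35% + 1.73 × 8.8% = 17.5740%.
Total capital V = 3508 + 2560 = 6068.
Equity: weight = 3508/6068 = 0.5781; cost = 17.574%.
Debt: weight = 2560/6068 = 0.4219; after-tax cost = 4.9% × (1 − 37.1%) = 3.0821%.
WACC = 0.5781 × 17.5740% + 0.4219 × 3.0821% = 11.4601%.

11.46%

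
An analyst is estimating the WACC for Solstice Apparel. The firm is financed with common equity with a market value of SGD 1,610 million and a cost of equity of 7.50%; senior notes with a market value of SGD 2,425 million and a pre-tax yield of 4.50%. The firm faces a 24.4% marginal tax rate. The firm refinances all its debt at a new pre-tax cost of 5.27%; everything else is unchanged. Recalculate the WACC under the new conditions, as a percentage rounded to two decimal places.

5.39%

After the change:
Total capital V = 1610 + 2425 = 4035.
Equity: weight = 1610/4035 = 0.3990; cost = 7.5%.
Senior notes: weight = 2425/4035 = 0.6010; after-tax cost = 5.27% × (1 − 24.4%) = 3.9841%.
WACC = 0.3990 × 7.5000% + 0.6010 × 3.9841% = 5.3870%.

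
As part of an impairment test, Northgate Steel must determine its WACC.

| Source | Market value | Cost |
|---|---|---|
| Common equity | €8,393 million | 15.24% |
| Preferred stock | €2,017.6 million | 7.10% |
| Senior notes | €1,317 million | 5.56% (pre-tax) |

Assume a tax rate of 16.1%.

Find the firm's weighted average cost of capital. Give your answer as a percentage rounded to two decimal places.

Total capital V = 8393 + 2017.6 + 1317 = 11727.6.
Equity: weight = 8393/11727.6 = 0.7157; cost = 15.24%.
Preferred: weight = 2017.6/11727.6 = 0.1720; cost = 7.1%.
Senior notes: weight = 1317/11727.6 = 0.1123; after-tax cost = 5.56% × (1 − 16.1%) = 4.6648%.
WACC = 0.7157 × 15.2400% + 0.1720 × 7.1000% + 0.1123 × 4.6648% = 12.6520%.

12.65%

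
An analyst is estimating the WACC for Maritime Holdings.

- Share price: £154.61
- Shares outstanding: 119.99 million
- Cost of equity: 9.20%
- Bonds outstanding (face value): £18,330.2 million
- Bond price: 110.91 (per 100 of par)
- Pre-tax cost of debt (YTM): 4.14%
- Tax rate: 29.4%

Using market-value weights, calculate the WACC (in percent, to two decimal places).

5.92%

Market value of equity E = 154.61 × 119.99m = 18551.6539m. Market value of debt D = 18330.2m × 110.91/100 = 20330.02482m.
Total capital V = 18551.6539 + 20330.02482 = 38881.67872.
Equity: weight = 18551.6539/38881.67872 = 0.4771; cost = 9.2%.
Bonds outstanding: weight = 20330.02482/38881.67872 = 0.5229; after-tax cost = 4.14% × (1 − 29.4%) = 2.9228%.
WACC = 0.4771 × 9.2000% + 0.5229 × 2.9228% = 5.9179%.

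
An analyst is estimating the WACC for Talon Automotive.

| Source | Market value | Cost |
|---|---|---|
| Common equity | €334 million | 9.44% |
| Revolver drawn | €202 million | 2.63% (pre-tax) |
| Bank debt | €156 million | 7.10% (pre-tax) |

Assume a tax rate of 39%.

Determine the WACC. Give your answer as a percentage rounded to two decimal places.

6.00%

Total capital V = 334 + 202 + 156 = 692.
Equity: weight = 334/692 = 0.4827; cost = 9.44%.
Revolver drawn: weight = 202/692 = 0.2919; after-tax cost = 2.63% × (1 − 39%) = 1.6043%.
Bank debt: weight = 156/692 = 0.2254; after-tax cost = 7.1% × (1 − 39%) = 4.3310%.
WACC = 0.4827 × 9.4400% + 0.2919 × 1.6043% + 0.2254 × 4.3310% = 6.0010%.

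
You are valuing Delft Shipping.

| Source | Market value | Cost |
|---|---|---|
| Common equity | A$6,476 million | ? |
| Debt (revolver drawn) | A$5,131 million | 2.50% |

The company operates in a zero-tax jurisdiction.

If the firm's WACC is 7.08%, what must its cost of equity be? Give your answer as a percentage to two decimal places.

Total capital V = 6476 + 5131 = 11607.
Equity weight = 6476/11607 = 0.5579.
Revolver drawn weight = 5131/11607 = 0.4421.
Debt contribution = 0.4421 × 2.5% × (1 − 0%) = 1.1052%.
Required equity contribution = 7.08% − 1.1052% = 5.9748%.
Re = 5.9748% / 0.5579 = 10.7088%.

10.71%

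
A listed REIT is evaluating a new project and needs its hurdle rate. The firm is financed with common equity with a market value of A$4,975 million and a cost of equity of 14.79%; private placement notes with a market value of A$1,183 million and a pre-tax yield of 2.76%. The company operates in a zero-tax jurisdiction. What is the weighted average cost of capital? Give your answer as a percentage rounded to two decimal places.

12.48%

Total capital V = 4975 + 1183 = 6158.
Equity: weight = 4975/6158 = 0.8079; cost = 14.79%.
Private placement notes: weight = 1183/6158 = 0.1921; after-tax cost = 2.76% × (1 − 0%) = 2.7600%.
WACC = 0.8079 × 14.7900% + 0.1921 × 2.7600% = 12.4789%.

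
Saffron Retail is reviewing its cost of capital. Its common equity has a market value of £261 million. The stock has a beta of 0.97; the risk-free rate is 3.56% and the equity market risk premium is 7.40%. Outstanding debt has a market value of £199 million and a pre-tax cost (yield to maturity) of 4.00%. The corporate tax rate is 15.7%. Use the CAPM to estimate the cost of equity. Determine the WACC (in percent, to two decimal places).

7.55%

Cost of equity via CAPM: Re = 3.56% + 0.97 × 7.4% = 10.7380%.
Total capital V = 261 + 199 = 460.
Equity: weight = 261/460 = 0.5674; cost = 10.738%.
Debt: weight = 199/460 = 0.4326; after-tax cost = 4% × (1 − 15.7%) = 3.3720%.
WACC = 0.5674 × 10.7380% + 0.4326 × 3.3720% = 7.5514%.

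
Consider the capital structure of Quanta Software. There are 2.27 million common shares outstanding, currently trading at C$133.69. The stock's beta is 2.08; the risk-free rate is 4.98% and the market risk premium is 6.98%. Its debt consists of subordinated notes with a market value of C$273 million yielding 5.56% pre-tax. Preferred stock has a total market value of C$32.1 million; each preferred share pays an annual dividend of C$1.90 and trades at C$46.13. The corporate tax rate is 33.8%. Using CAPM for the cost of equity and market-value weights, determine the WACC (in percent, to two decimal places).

Cost of equity via CAPM: Re = 4.98% + 2.08 × 6.98% = 19.4984%.
Cost of preferred: Rp = 1.9 / 46.13 = 4.1188%.
Market value of equity E = 133.69 × 2.27m = 303.4763m.
Total capital V = 303.4763 + 32.1 + 273 = 608.5763.
Equity: weight = 303.4763/608.5763 = 0.4987; cost = 19.4984%.
Preferred: weight = 32.1/608.5763 = 0.0527; cost = 4.1188%.
Subordinated notes: weight = 273/608.5763 = 0.4486; after-tax cost = 5.56% × (1 − 33.8%) = 3.6807%.
WACC = 0.4987 × 19.4984% + 0.0527 × 4.1188% + 0.4486 × 3.6807% = 11.5916%.

11.59%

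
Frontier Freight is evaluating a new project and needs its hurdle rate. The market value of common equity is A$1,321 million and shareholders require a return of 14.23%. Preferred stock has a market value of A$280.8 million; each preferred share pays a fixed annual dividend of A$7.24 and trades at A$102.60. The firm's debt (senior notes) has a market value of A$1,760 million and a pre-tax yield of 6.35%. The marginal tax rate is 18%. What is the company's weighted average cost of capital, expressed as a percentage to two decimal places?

Cost of preferred: Rp = 7.24 / 102.6 = 7.0565%.
Total capital V = 1321 + 280.8 + 1760 = 3361.8.
Equity: weight = 1321/3361.8 = 0.3929; cost = 14.23%.
Preferred: weight = 280.8/3361.8 = 0.0835; cost = 7.0565%.
Senior notes: weight = 1760/3361.8 = 0.5235; after-tax cost = 6.35% × (1 − 18%) = 5.2070%.
WACC = 0.3929 × 14.2300% + 0.0835 × 7.0565% + 0.5235 × 5.2070% = 8.9070%.

8.91%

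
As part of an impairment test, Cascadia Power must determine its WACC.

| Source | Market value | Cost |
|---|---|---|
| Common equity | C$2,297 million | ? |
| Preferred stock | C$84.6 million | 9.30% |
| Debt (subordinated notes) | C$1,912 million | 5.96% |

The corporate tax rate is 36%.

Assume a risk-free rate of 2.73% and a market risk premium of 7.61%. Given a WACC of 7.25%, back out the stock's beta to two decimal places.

Total capital V = 2297 + 84.6 + 1912 = 4293.6.
Equity weight = 2297/4293.6 = 0.5350.
Preferred weight = 84.6/4293.6 = 0.0197.
Subordinated notes weight = 1912/4293.6 = 0.4453.
Debt contribution = 0.4453 × 5.96% × (1 − 36%) = 1.6986%.
Preferred contribution = 0.0197 × 9.3% = 0.1832%.
Required equity contribution = 7.25% − 1.8819% = 5.3681%  ⇒  Re = 10.0343%.
CAPM: 10.0343% = 2.73% + β × 7.61%  ⇒  β = 0.9598.

0.96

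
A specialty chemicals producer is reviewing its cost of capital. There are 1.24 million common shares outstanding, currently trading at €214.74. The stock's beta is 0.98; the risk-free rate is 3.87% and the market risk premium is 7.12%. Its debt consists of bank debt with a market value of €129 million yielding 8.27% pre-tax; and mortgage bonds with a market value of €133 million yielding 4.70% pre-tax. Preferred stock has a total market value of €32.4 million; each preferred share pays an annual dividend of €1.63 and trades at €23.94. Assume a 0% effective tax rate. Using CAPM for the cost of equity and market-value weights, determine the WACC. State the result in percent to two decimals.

Cost of equity via CAPM: Re = 3.87% + 0.98 × 7.12% = 10.8476%.
Cost of preferred: Rp = 1.63 / 23.94 = 6.8087%.
Market value of equity E = 214.74 × 1.24m = 266.2776m.
Total capital V = 266.2776 + 32.4 + 129 + 133 = 560.6776.
Equity: weight = 266.2776/560.6776 = 0.4749; cost = 10.8476%.
Preferred: weight = 32.4/560.6776 = 0.0578; cost = 6.8087%.
Bank debt: weight = 129/560.6776 = 0.2301; after-tax cost = 8.27% × (1 − 0%) = 8.2700%.
Mortgage bonds: weight = 133/560.6776 = 0.2372; after-tax cost = 4.7% × (1 − 0%) = 4.7000%.
WACC = 0.4749 × 10.8476% + 0.0578 × 6.8087% + 0.2301 × 8.2700% + 0.2372 × 4.7000% = 8.5629%.

8.56%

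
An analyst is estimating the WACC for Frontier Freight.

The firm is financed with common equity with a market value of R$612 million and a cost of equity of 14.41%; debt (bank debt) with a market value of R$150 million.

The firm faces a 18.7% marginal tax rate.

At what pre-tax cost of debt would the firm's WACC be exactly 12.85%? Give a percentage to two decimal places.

7.98%

Total capital V = 612 + 150 = 762.
Equity weight = 612/762 = 0.8031.
Bank debt weight = 150/762 = 0.1969.
Equity contribution = 0.8031 × 14.41% = 11.5734%.
Remaining for debt = 12.85% − 11.5734% = 1.2766%.
Rd × (1 − 18.7%) × 0.1969 = 1.2766%  ⇒  Rd = 7.9769%.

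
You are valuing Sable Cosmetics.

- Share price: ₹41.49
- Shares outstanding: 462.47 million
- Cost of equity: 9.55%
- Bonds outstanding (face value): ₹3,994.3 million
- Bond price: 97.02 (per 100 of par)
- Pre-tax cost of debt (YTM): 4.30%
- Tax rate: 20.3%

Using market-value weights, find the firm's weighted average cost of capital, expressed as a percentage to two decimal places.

8.52%

Market value of equity E = 41.49 × 462.47m = 19187.8803m. Market value of debt D = 3994.3m × 97.02/100 = 3875.26986m.
Total capital V = 19187.8803 + 3875.26986 = 23063.15016.
Equity: weight = 19187.8803/23063.15016 = 0.8320; cost = 9.55%.
Bonds outstanding: weight = 3875.26986/23063.15016 = 0.1680; after-tax cost = 4.3% × (1 − 20.3%) = 3.4271%.
WACC = 0.8320 × 9.5500% + 0.1680 × 3.4271% = 8.5212%.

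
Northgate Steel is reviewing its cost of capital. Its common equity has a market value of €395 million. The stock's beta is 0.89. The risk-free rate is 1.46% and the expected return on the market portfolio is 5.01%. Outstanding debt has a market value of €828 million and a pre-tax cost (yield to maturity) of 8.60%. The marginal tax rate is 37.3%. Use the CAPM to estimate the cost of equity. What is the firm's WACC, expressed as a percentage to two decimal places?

5.14%

Market risk premium = 5.01% − 1.46% = 3.55%.
Cost of equity via CAPM: Re = 1.46% + 0.89 × 3.55% = 4.6195%.
Total capital V = 395 + 828 = 1223.
Equity: weight = 395/1223 = 0.3230; cost = 4.6195%.
Debt: weight = 828/1223 = 0.6770; after-tax cost = 8.6% × (1 − 37.3%) = 5.3922%.
WACC = 0.3230 × 4.6195% + 0.6770 × 5.3922% = 5.1426%.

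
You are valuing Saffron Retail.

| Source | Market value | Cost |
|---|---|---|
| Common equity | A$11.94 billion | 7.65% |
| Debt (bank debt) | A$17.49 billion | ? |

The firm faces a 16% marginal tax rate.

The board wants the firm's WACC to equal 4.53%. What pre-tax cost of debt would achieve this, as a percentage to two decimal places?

Total capital V = 11.94 + 17.49 = 29.43.
Equity weight = 11.94/29.43 = 0.4057.
Bank debt weight = 17.49/29.43 = 0.5943.
Equity contribution = 0.4057 × 7.65% = 3.1037%.
Remaining for debt = 4.53% − 3.1037% = 1.4263%.
Rd × (1 − 16%) × 0.5943 = 1.4263%  ⇒  Rd = 2.8572%.

2.86%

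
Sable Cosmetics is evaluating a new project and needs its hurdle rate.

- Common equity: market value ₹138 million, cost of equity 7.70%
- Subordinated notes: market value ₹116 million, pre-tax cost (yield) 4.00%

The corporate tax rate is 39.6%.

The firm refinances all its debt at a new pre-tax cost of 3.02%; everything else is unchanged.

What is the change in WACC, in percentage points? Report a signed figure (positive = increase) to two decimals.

-0.27 pp

Current WACC:
Total capital V = 138 + 116 = 254.
Equity: weight = 138/254 = 0.5433; cost = 7.7%.
Subordinated notes: weight = 116/254 = 0.4567; after-tax cost = 4% × (1 − 39.6%) = 2.4160%.
WACC = 0.5433 × 7.7000% + 0.4567 × 2.4160% = 5.2868%.
After the change:
Total capital V = 138 + 116 = 254.
Equity: weight = 138/254 = 0.5433; cost = 7.7%.
Subordinated notes: weight = 116/254 = 0.4567; after-tax cost = 3.02% × (1 − 39.6%) = 1.8241%.
WACC = 0.5433 × 7.7000% + 0.4567 × 1.8241% = 5.0165%.
Change in WACC = 5.0165% − 5.2868% = -0.2703 pp.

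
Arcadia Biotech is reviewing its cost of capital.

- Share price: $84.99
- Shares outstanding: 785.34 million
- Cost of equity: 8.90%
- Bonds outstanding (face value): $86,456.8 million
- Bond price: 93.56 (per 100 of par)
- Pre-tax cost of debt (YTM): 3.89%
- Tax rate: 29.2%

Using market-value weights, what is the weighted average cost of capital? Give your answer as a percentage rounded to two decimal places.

5.53%

Market value of equity E = 84.99 × 785.34m = 66746.0466m. Market value of debt D = 86456.8m × 93.56/100 = 80888.98208m.
Total capital V = 66746.0466 + 80888.98208 = 147635.02868.
Equity: weight = 66746.0466/147635.02868 = 0.4521; cost = 8.9%.
Bonds outstanding: weight = 80888.98208/147635.02868 = 0.5479; after-tax cost = 3.89% × (1 − 29.2%) = 2.7541%.
WACC = 0.4521 × 8.9000% + 0.5479 × 2.7541% = 5.5327%.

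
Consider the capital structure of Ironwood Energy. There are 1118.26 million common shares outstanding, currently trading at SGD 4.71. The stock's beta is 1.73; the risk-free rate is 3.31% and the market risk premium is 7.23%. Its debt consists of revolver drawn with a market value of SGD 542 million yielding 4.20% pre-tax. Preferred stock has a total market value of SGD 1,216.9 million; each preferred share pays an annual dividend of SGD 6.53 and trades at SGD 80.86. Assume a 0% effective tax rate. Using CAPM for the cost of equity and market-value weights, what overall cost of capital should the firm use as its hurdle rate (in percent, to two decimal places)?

13.58%

Cost of equity via CAPM: Re = 3.31% + 1.73 × 7.23% = 15.8179%.
Cost of preferred: Rp = 6.53 / 80.86 = 8.0757%.
Market value of equity E = 4.71 × 1118.26m = 5267.0046m.
Total capital V = 5267.0046 + 1216.9 + 542 = 7025.9046.
Equity: weight = 5267.0046/7025.9046 = 0.7497; cost = 15.8179%.
Preferred: weight = 1216.9/7025.9046 = 0.1732; cost = 8.0757%.
Revolver drawn: weight = 542/7025.9046 = 0.0771; after-tax cost = 4.2% × (1 − 0%) = 4.2000%.
WACC = 0.7497 × 15.8179% + 0.1732 × 8.0757% + 0.0771 × 4.2000% = 13.5807%.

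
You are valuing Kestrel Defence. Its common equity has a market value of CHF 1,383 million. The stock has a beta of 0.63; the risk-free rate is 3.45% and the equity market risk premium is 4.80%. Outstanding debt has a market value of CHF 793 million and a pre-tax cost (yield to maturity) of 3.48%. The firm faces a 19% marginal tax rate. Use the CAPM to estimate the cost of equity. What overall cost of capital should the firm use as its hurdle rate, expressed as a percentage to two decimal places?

5.14%

Cost of equity via CAPM: Re = 3.45% + 0.63 × 4.8% = 6.4740%.
Total capital V = 1383 + 793 = 2176.
Equity: weight = 1383/2176 = 0.6356; cost = 6.474%.
Debt: weight = 793/2176 = 0.3644; after-tax cost = 3.48% × (1 − 19%) = 2.8188%.
WACC = 0.6356 × 6.4740% + 0.3644 × 2.8188% = 5.1419%.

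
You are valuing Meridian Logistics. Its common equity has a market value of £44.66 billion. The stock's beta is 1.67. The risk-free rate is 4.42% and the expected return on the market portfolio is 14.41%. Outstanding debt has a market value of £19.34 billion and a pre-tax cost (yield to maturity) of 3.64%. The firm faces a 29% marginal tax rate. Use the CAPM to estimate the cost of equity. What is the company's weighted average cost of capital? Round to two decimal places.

Market risk premium = 14.41% − 4.42% = 9.99%.
Cost of equity via CAPM: Re = 4.42% + 1.67 × 9.99% = 21.1033%.
Total capital V = 44.66 + 19.34 = 64.
Equity: weight = 44.66/64 = 0.6978; cost = 21.1033%.
Debt: weight = 19.34/64 = 0.3022; after-tax cost = 3.64% × (1 − 29%) = 2.5844%.
WACC = 0.6978 × 21.1033% + 0.3022 × 2.5844% = 15.5071%.

15.51%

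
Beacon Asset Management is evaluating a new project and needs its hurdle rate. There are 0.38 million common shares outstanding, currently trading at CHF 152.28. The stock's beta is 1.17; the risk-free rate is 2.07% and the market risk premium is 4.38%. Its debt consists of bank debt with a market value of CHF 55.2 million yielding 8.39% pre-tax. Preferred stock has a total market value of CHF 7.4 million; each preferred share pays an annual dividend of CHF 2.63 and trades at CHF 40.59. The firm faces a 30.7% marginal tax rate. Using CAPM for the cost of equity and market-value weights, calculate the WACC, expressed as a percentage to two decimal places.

6.52%

Cost of equity via CAPM: Re = 2.07% + 1.17 × 4.38% = 7.1946%.
Cost of preferred: Rp = 2.63 / 40.59 = 6.4794%.
Market value of equity E = 152.28 × 0.38m = 57.8664m.
Total capital V = 57.8664 + 7.4 + 55.2 = 120.4664.
Equity: weight = 57.8664/120.4664 = 0.4804; cost = 7.1946%.
Preferred: weight = 7.4/120.4664 = 0.0614; cost = 6.4794%.
Bank debt: weight = 55.2/120.4664 = 0.4582; after-tax cost = 8.39% × (1 − 30.7%) = 5.8143%.
WACC = 0.4804 × 7.1946% + 0.0614 × 6.4794% + 0.4582 × 5.8143% = 6.5182%.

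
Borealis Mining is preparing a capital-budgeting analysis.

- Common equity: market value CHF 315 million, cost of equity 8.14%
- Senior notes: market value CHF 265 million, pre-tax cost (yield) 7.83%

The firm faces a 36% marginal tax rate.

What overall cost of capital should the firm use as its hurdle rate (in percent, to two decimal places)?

Total capital V = 315 + 265 = 580.
Equity: weight = 315/580 = 0.5431; cost = 8.14%.
Senior notes: weight = 265/580 = 0.4569; after-tax cost = 7.83% × (1 − 36%) = 5.0112%.
WACC = 0.5431 × 8.1400% + 0.4569 × 5.0112% = 6.7105%.

6.71%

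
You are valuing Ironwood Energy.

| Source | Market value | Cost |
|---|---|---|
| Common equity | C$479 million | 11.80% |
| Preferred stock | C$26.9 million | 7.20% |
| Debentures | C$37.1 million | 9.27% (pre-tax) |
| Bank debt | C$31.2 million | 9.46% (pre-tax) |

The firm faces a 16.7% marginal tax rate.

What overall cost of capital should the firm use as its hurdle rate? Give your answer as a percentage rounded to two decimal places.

Total capital V = 479 + 26.9 + 37.1 + 31.2 = 574.2.
Equity: weight = 479/574.2 = 0.8342; cost = 11.8%.
Preferred: weight = 26.9/574.2 = 0.0468; cost = 7.2%.
Debentures: weight = 37.1/574.2 = 0.0646; after-tax cost = 9.27% × (1 − 16.7%) = 7.7219%.
Bank debt: weight = 31.2/574.2 = 0.0543; after-tax cost = 9.46% × (1 − 16.7%) = 7.8802%.
WACC = 0.8342 × 11.8000% + 0.0468 × 7.2000% + 0.0646 × 7.7219% + 0.0543 × 7.8802% = 11.1080%.

11.11%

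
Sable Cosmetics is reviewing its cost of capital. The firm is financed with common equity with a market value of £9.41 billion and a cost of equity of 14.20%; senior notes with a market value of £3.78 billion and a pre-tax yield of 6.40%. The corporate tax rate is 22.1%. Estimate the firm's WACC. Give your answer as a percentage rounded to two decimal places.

Total capital V = 9.41 + 3.78 = 13.19.
Equity: weight = 9.41/13.19 = 0.7134; cost = 14.2%.
Senior notes: weight = 3.78/13.19 = 0.2866; after-tax cost = 6.4% × (1 − 22.1%) = 4.9856%.
WACC = 0.7134 × 14.2000% + 0.2866 × 4.9856% = 11.5593%.

11.56%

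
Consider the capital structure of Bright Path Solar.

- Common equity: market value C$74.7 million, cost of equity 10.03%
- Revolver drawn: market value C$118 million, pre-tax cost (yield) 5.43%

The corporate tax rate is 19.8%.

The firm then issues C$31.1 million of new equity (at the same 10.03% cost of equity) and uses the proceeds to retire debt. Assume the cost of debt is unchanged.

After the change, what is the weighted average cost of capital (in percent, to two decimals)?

7.47%

After the change:
Total capital V = 105.8 + 86.9 = 192.7.
Equity: weight = 105.8/192.7 = 0.5490; cost = 10.03%.
Revolver drawn: weight = 86.9/192.7 = 0.4510; after-tax cost = 5.43% × (1 − 19.8%) = 4.3549%.
WACC = 0.5490 × 10.0300% + 0.4510 × 4.3549% = 7.4707%.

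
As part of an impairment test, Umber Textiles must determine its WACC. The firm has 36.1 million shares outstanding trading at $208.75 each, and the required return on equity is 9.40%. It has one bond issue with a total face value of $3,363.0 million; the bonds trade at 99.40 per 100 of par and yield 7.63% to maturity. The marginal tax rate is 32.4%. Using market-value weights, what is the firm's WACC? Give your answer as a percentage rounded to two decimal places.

Market value of equity E = 208.75 × 36.1m = 7535.875m. Market value of debt D = 3363m × 99.4/100 = 3342.822m.
Total capital V = 7535.875 + 3342.822 = 10878.697.
Equity: weight = 7535.875/10878.697 = 0.6927; cost = 9.4%.
Bonds outstanding: weight = 3342.822/10878.697 = 0.3073; after-tax cost = 7.63% × (1 − 32.4%) = 5.1579%.
WACC = 0.6927 × 9.4000% + 0.3073 × 5.1579% = 8.0965%.

8.10%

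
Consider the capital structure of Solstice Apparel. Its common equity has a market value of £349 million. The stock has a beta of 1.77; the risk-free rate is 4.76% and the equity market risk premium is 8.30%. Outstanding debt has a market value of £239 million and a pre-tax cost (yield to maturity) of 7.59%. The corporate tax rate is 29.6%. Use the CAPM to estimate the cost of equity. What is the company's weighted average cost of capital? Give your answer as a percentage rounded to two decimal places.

13.72%

Cost of equity via CAPM: Re = 4.76% + 1.77 × 8.3% = 19.4510%.
Total capital V = 349 + 239 = 588.
Equity: weight = 349/588 = 0.5935; cost = 19.451%.
Debt: weight = 239/588 = 0.4065; after-tax cost = 7.59% × (1 − 29.6%) = 5.3434%.
WACC = 0.5935 × 19.4510% + 0.4065 × 5.3434% = 13.7168%.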